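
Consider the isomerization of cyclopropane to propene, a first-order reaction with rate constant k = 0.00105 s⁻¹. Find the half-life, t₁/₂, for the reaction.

660.1 s

Step 1: For a first-order reaction, t₁/₂ = ln(2)/k
Step 2: t₁/₂ = ln(2)/0.00105
Step 3: t₁/₂ = 0.6931/0.00105 = 660.1 s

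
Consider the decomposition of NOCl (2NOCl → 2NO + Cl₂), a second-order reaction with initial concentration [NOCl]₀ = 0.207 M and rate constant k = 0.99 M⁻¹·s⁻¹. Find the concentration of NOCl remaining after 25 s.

0.03381 M

Step 1: For a second-order reaction: 1/[NOCl] = 1/[NOCl]₀ + kt
Step 2: 1/[NOCl] = 1/0.207 + 0.99 × 25
Step 3: 1/[NOCl] = 4.831 + 24.75 = 29.58
Step 4: [NOCl] = 1/29.58 = 0.03381 M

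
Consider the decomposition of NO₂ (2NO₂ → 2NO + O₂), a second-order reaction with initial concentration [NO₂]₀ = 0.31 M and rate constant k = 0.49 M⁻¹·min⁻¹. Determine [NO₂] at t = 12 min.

0.1098 M

Step 1: For a second-order reaction: 1/[NO₂] = 1/[NO₂]₀ + kt
Step 2: 1/[NO₂] = 1/0.31 + 0.49 × 12
Step 3: 1/[NO₂] = 3.226 + 5.88 = 9.106
Step 4: [NO₂] = 1/9.106 = 0.1098 M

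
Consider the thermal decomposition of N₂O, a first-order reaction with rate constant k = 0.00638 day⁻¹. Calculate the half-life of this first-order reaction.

108.6 day

Step 1: For a first-order reaction, t₁/₂ = ln(2)/k
Step 2: t₁/₂ = ln(2)/0.00638
Step 3: t₁/₂ = 0.6931/0.00638 = 108.6 day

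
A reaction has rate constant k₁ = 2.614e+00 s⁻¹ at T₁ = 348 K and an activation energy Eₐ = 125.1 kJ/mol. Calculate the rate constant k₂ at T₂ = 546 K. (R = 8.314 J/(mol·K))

1.686e+07 s⁻¹

Step 1: Use the two-temperature Arrhenius form: ln(k₂/k₁) = -Eₐ/R × (1/T₂ - 1/T₁)
Step 2: Convert Eₐ to J/mol: 125.1 kJ/mol = 125100 J/mol
Step 3: 1/T₂ - 1/T₁ = 1/546 - 1/348 = -1.042061e-03 K⁻¹
Step 4: ln(k₂/k₁) = -125100/8.314 × -1.042061e-03 = 15.67980
Step 5: k₂ = k₁ × exp(15.67980) = 2.614e+00 × 6.45135e+06 = 1.686e+07 s⁻¹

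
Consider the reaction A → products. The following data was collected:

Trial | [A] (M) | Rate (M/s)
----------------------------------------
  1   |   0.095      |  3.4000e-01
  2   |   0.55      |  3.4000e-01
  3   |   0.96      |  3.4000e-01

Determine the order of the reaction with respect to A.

zeroth order (0)

Step 1: Compare trials - when concentration changes, rate stays constant.
Step 2: rate₂/rate₁ = 3.4000e-01/3.4000e-01 = 1
Step 3: [A]₂/[A]₁ = 0.55/0.095 = 5.789
Step 4: Since rate ratio ≈ (conc ratio)^0, the reaction is zeroth order.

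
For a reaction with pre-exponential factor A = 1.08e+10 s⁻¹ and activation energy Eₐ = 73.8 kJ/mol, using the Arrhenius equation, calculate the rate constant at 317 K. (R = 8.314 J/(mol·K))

7.45e-03 s⁻¹

Step 1: Use the Arrhenius equation: k = A × exp(-Eₐ/RT)
Step 2: Convert Eₐ to J/mol: 73.8 kJ/mol = 73800 J/mol
Step 3: Calculate the exponent: -Eₐ/(RT) = -73800/(8.314 × 317) = -28.00187
Step 4: k = 1.08e+10 × exp(-28.00187)
Step 5: k = 1.08e+10 × 6.90148e-13 = 7.4536e-03 s⁻¹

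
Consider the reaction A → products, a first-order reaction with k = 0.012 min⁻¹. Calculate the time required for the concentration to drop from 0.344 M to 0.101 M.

102.1 min

Step 1: For first-order: t = ln([A]₀/[A])/k
Step 2: t = ln(0.344/0.101)/0.012
Step 3: t = ln(3.406)/0.012
Step 4: t = 1.226/0.012 = 102.1 min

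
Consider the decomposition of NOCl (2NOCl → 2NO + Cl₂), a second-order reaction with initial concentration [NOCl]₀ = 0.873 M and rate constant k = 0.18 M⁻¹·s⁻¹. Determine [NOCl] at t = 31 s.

0.1487 M

Step 1: For a second-order reaction: 1/[NOCl] = 1/[NOCl]₀ + kt
Step 2: 1/[NOCl] = 1/0.873 + 0.18 × 31
Step 3: 1/[NOCl] = 1.145 + 5.58 = 6.725
Step 4: [NOCl] = 1/6.725 = 0.1487 M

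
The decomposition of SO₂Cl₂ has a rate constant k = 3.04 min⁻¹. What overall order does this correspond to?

first order (1)

Step 1: The units of k for an nth-order reaction are (concentration)^(1-n)·(time)⁻¹.
Step 2: Here k has units min⁻¹, so the concentration exponent is 0.
Step 3: 1 - n = 0 ⇒ n = 1. The reaction is first order.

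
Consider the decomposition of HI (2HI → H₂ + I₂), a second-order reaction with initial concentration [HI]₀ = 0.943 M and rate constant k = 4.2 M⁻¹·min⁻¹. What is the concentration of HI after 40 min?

0.005915 M

Step 1: For a second-order reaction: 1/[HI] = 1/[HI]₀ + kt
Step 2: 1/[HI] = 1/0.943 + 4.2 × 40
Step 3: 1/[HI] = 1.06 + 168 = 169.1
Step 4: [HI] = 1/169.1 = 0.005915 M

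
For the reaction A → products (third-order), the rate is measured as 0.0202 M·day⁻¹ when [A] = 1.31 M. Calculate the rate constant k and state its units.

0.008985 M⁻²·day⁻¹

Step 1: rate = k[A]^3, so k = rate / [A]^3.
Step 2: k = 0.0202 / (1.31)^3 = 0.0202 / 2.248.
Step 3: k = 0.008985 M⁻²·day⁻¹.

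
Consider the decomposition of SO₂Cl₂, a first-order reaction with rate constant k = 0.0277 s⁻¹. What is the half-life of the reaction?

25.02 s

Step 1: For a first-order reaction, t₁/₂ = ln(2)/k
Step 2: t₁/₂ = ln(2)/0.0277
Step 3: t₁/₂ = 0.6931/0.0277 = 25.02 s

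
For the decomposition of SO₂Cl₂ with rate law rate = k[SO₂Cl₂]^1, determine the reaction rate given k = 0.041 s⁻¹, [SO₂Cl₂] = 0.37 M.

0.01517 M/s

Step 1: Identify the rate law: rate = k[SO₂Cl₂]^1
Step 2: Substitute values: rate = 0.041 × (0.37)^1
Step 3: Calculate: rate = 0.041 × 0.37 = 0.01517 M/s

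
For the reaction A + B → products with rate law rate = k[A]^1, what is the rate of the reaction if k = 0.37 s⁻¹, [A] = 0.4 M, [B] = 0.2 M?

0.148 M/s

Step 1: The rate law is rate = k[A]^1
Step 2: Note that the rate does not depend on [B] (zero order in B).
Step 3: rate = 0.37 × (0.4)^1 = 0.148 M/s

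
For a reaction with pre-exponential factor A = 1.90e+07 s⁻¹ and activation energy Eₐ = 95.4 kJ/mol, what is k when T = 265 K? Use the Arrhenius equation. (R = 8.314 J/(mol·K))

2.98e-12 s⁻¹

Step 1: Use the Arrhenius equation: k = A × exp(-Eₐ/RT)
Step 2: Convert Eₐ to J/mol: 95.4 kJ/mol = 95400 J/mol
Step 3: Calculate the exponent: -Eₐ/(RT) = -95400/(8.314 × 265) = -43.30046
Step 4: k = 1.90e+07 × exp(-43.30046)
Step 5: k = 1.90e+07 × 1.56621e-19 = 2.9758e-12 s⁻¹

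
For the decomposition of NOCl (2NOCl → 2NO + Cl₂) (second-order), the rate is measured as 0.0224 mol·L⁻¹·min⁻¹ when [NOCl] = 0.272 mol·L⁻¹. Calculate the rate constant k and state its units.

0.3028 (mol·L⁻¹)⁻¹·min⁻¹

Step 1: rate = k[NOCl]^2, so k = rate / [NOCl]^2.
Step 2: k = 0.0224 / (0.272)^2 = 0.0224 / 0.07398.
Step 3: k = 0.3028 (mol·L⁻¹)⁻¹·min⁻¹.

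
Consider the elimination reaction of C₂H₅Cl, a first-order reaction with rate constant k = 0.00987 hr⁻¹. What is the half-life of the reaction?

70.23 hr

Step 1: For a first-order reaction, t₁/₂ = ln(2)/k
Step 2: t₁/₂ = ln(2)/0.00987
Step 3: t₁/₂ = 0.6931/0.00987 = 70.23 hr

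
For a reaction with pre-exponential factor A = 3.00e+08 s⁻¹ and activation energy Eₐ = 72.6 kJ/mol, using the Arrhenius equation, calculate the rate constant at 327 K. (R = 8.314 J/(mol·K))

7.58e-04 s⁻¹

Step 1: Use the Arrhenius equation: k = A × exp(-Eₐ/RT)
Step 2: Convert Eₐ to J/mol: 72.6 kJ/mol = 72600 J/mol
Step 3: Calculate the exponent: -Eₐ/(RT) = -72600/(8.314 × 327) = -26.70416
Step 4: k = 3.00e+08 × exp(-26.70416)
Step 5: k = 3.00e+08 × 2.52657e-12 = 7.5797e-04 s⁻¹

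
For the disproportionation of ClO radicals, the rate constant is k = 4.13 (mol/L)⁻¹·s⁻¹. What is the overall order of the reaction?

second order (2)

Step 1: The units of k for an nth-order reaction are (concentration)^(1-n)·(time)⁻¹.
Step 2: Here k has units (mol/L)⁻¹·s⁻¹, so the concentration exponent is -1.
Step 3: 1 - n = -1 ⇒ n = 2. The reaction is second order.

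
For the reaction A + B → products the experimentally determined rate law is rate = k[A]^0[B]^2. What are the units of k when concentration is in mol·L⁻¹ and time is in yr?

(mol·L⁻¹)⁻¹·yr⁻¹

Step 1: Overall order = 0 + 2 = 2.
Step 2: rate has units mol·L⁻¹·yr⁻¹; [A]^0[B]^2 has units (mol·L⁻¹)^2.
Step 3: k = rate/([A]^0[B]^2), so units of k = (mol·L⁻¹)^(1-2)·yr⁻¹ = (mol·L⁻¹)⁻¹·yr⁻¹.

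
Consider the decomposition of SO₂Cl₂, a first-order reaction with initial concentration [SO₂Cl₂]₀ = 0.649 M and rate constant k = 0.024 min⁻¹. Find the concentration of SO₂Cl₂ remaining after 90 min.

0.07485 M

Step 1: For a first-order reaction: [SO₂Cl₂] = [SO₂Cl₂]₀ × e^(-kt)
Step 2: [SO₂Cl₂] = 0.649 × e^(-0.024 × 90)
Step 3: [SO₂Cl₂] = 0.649 × e^(-2.16)
Step 4: [SO₂Cl₂] = 0.649 × 0.115325 = 0.07485 M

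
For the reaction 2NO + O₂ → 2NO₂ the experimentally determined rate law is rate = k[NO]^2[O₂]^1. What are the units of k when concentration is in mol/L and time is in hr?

(mol/L)⁻²·hr⁻¹

Step 1: Overall order = 2 + 1 = 3.
Step 2: rate has units mol/L·hr⁻¹; [NO]^2[O₂]^1 has units (mol/L)^3.
Step 3: k = rate/([NO]^2[O₂]^1), so units of k = (mol/L)^(1-3)·hr⁻¹ = (mol/L)⁻²·hr⁻¹.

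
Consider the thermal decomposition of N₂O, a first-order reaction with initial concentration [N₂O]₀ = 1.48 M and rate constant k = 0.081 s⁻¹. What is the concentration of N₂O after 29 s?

0.1413 M

Step 1: For a first-order reaction: [N₂O] = [N₂O]₀ × e^(-kt)
Step 2: [N₂O] = 1.48 × e^(-0.081 × 29)
Step 3: [N₂O] = 1.48 × e^(-2.349)
Step 4: [N₂O] = 1.48 × 0.0954646 = 0.1413 M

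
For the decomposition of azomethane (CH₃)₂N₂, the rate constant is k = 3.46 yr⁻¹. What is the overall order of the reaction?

first order (1)

Step 1: The units of k for an nth-order reaction are (concentration)^(1-n)·(time)⁻¹.
Step 2: Here k has units yr⁻¹, so the concentration exponent is 0.
Step 3: 1 - n = 0 ⇒ n = 1. The reaction is first order.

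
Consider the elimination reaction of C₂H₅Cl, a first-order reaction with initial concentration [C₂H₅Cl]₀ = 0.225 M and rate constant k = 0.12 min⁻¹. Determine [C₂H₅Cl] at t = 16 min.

0.03299 M

Step 1: For a first-order reaction: [C₂H₅Cl] = [C₂H₅Cl]₀ × e^(-kt)
Step 2: [C₂H₅Cl] = 0.225 × e^(-0.12 × 16)
Step 3: [C₂H₅Cl] = 0.225 × e^(-1.92)
Step 4: [C₂H₅Cl] = 0.225 × 0.146607 = 0.03299 M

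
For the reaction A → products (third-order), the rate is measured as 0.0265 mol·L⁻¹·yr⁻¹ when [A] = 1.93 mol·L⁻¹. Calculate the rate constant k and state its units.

0.003686 (mol·L⁻¹)⁻²·yr⁻¹

Step 1: rate = k[A]^3, so k = rate / [A]^3.
Step 2: k = 0.0265 / (1.93)^3 = 0.0265 / 7.189.
Step 3: k = 0.003686 (mol·L⁻¹)⁻²·yr⁻¹.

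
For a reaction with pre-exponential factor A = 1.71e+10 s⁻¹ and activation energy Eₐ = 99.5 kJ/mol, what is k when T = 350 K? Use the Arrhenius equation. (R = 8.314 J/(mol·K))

2.41e-05 s⁻¹

Step 1: Use the Arrhenius equation: k = A × exp(-Eₐ/RT)
Step 2: Convert Eₐ to J/mol: 99.5 kJ/mol = 99500 J/mol
Step 3: Calculate the exponent: -Eₐ/(RT) = -99500/(8.314 × 350) = -34.19361
Step 4: k = 1.71e+10 × exp(-34.19361)
Step 5: k = 1.71e+10 × 1.41222e-15 = 2.4149e-05 s⁻¹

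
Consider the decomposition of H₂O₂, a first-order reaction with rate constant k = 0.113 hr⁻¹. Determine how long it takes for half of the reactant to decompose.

6.134 hr

Step 1: For a first-order reaction, t₁/₂ = ln(2)/k
Step 2: t₁/₂ = ln(2)/0.113
Step 3: t₁/₂ = 0.6931/0.113 = 6.134 hr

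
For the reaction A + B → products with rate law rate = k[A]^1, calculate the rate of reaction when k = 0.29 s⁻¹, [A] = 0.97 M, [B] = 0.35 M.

0.2813 M/s

Step 1: The rate law is rate = k[A]^1
Step 2: Note that the rate does not depend on [B] (zero order in B).
Step 3: rate = 0.29 × (0.97)^1 = 0.2813 M/s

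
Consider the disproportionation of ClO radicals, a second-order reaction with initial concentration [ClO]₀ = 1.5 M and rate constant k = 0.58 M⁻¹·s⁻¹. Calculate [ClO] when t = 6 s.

0.2412 M

Step 1: For a second-order reaction: 1/[ClO] = 1/[ClO]₀ + kt
Step 2: 1/[ClO] = 1/1.5 + 0.58 × 6
Step 3: 1/[ClO] = 0.6667 + 3.48 = 4.147
Step 4: [ClO] = 1/4.147 = 0.2412 M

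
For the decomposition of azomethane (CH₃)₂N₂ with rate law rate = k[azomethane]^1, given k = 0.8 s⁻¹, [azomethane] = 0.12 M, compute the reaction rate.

0.096 M/s

Step 1: Identify the rate law: rate = k[azomethane]^1
Step 2: Substitute values: rate = 0.8 × (0.12)^1
Step 3: Calculate: rate = 0.8 × 0.12 = 0.096 M/s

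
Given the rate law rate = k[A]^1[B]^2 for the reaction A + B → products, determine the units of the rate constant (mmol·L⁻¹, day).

(mmol·L⁻¹)⁻²·day⁻¹

Step 1: Overall order = 1 + 2 = 3.
Step 2: rate has units mmol·L⁻¹·day⁻¹; [A]^1[B]^2 has units (mmol·L⁻¹)^3.
Step 3: k = rate/([A]^1[B]^2), so units of k = (mmol·L⁻¹)^(1-3)·day⁻¹ = (mmol·L⁻¹)⁻²·day⁻¹.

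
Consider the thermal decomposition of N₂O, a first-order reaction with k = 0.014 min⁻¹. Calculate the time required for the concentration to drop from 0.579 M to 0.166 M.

89.24 min

Step 1: For first-order: t = ln([N₂O]₀/[N₂O])/k
Step 2: t = ln(0.579/0.166)/0.014
Step 3: t = ln(3.488)/0.014
Step 4: t = 1.249/0.014 = 89.24 min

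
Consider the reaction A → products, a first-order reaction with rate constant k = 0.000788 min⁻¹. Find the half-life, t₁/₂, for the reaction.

879.6 min

Step 1: For a first-order reaction, t₁/₂ = ln(2)/k
Step 2: t₁/₂ = ln(2)/0.000788
Step 3: t₁/₂ = 0.6931/0.000788 = 879.6 min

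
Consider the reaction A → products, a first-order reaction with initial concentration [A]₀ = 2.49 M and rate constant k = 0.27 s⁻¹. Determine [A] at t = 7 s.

0.3762 M

Step 1: For a first-order reaction: [A] = [A]₀ × e^(-kt)
Step 2: [A] = 2.49 × e^(-0.27 × 7)
Step 3: [A] = 2.49 × e^(-1.89)
Step 4: [A] = 2.49 × 0.151072 = 0.3762 M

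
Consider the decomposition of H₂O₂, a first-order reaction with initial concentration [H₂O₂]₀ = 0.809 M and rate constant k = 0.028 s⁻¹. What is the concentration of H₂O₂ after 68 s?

0.1205 M

Step 1: For a first-order reaction: [H₂O₂] = [H₂O₂]₀ × e^(-kt)
Step 2: [H₂O₂] = 0.809 × e^(-0.028 × 68)
Step 3: [H₂O₂] = 0.809 × e^(-1.904)
Step 4: [H₂O₂] = 0.809 × 0.148972 = 0.1205 M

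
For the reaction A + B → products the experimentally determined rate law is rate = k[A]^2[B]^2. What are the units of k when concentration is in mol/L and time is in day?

(mol/L)⁻³·day⁻¹

Step 1: Overall order = 2 + 2 = 4.
Step 2: rate has units mol/L·day⁻¹; [A]^2[B]^2 has units (mol/L)^4.
Step 3: k = rate/([A]^2[B]^2), so units of k = (mol/L)^(1-4)·day⁻¹ = (mol/L)⁻³·day⁻¹.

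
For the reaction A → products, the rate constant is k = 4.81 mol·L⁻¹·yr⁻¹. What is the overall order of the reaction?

zeroth order (0)

Step 1: The units of k for an nth-order reaction are (concentration)^(1-n)·(time)⁻¹.
Step 2: Here k has units mol·L⁻¹·yr⁻¹, so the concentration exponent is 1.
Step 3: 1 - n = 1 ⇒ n = 0. The reaction is zeroth order.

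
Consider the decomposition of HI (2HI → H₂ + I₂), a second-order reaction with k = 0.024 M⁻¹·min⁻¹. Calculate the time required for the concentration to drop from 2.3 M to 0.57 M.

54.98 min

Step 1: For second-order: t = (1/[HI] - 1/[HI]₀)/k
Step 2: t = (1/0.57 - 1/2.3)/0.024
Step 3: t = (1.754 - 0.4348)/0.024
Step 4: t = 1.32/0.024 = 54.98 min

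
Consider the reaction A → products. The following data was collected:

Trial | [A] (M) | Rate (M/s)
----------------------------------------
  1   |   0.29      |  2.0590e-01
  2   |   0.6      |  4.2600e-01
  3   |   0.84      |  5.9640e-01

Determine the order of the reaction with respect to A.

first order (1)

Step 1: Compare trials to find order n where rate₂/rate₁ = ([A]₂/[A]₁)^n
Step 2: rate₂/rate₁ = 4.2600e-01/2.0590e-01 = 2.069
Step 3: [A]₂/[A]₁ = 0.6/0.29 = 2.069
Step 4: n = ln(2.069)/ln(2.069) = 1.00 ≈ 1
Step 5: The reaction is first order in A.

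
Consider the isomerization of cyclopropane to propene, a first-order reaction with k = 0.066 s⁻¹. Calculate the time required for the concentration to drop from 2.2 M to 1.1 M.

10.5 s

Step 1: For first-order: t = ln([cyclopropane]₀/[cyclopropane])/k
Step 2: t = ln(2.2/1.1)/0.066
Step 3: t = ln(2)/0.066
Step 4: t = 0.6931/0.066 = 10.5 s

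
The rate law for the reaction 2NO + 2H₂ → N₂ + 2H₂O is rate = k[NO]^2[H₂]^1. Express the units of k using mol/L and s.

(mol/L)⁻²·s⁻¹

Step 1: Overall order = 2 + 1 = 3.
Step 2: rate has units mol/L·s⁻¹; [NO]^2[H₂]^1 has units (mol/L)^3.
Step 3: k = rate/([NO]^2[H₂]^1), so units of k = (mol/L)^(1-3)·s⁻¹ = (mol/L)⁻²·s⁻¹.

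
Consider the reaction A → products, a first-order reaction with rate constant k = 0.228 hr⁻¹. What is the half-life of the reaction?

3.04 hr

Step 1: For a first-order reaction, t₁/₂ = ln(2)/k
Step 2: t₁/₂ = ln(2)/0.228
Step 3: t₁/₂ = 0.6931/0.228 = 3.04 hr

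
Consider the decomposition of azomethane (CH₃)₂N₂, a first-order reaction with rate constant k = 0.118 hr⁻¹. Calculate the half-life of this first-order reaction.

5.874 hr

Step 1: For a first-order reaction, t₁/₂ = ln(2)/k
Step 2: t₁/₂ = ln(2)/0.118
Step 3: t₁/₂ = 0.6931/0.118 = 5.874 hr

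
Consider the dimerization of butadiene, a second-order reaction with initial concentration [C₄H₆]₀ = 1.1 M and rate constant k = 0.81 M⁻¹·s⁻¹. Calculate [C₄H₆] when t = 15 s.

0.07658 M

Step 1: For a second-order reaction: 1/[C₄H₆] = 1/[C₄H₆]₀ + kt
Step 2: 1/[C₄H₆] = 1/1.1 + 0.81 × 15
Step 3: 1/[C₄H₆] = 0.9091 + 12.15 = 13.06
Step 4: [C₄H₆] = 1/13.06 = 0.07658 M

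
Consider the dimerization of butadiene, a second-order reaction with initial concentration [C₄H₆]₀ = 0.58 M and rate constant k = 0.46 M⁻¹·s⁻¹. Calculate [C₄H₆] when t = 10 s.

0.1581 M

Step 1: For a second-order reaction: 1/[C₄H₆] = 1/[C₄H₆]₀ + kt
Step 2: 1/[C₄H₆] = 1/0.58 + 0.46 × 10
Step 3: 1/[C₄H₆] = 1.724 + 4.6 = 6.324
Step 4: [C₄H₆] = 1/6.324 = 0.1581 M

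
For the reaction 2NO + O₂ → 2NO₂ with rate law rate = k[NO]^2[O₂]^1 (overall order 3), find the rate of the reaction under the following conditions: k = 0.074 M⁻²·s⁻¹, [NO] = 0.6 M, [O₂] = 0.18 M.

0.004795 M/s

Step 1: The rate law is rate = k[NO]^2[O₂]^1, overall order = 2+1 = 3
Step 2: Substitute values: rate = 0.074 × (0.6)^2 × (0.18)^1
Step 3: rate = 0.074 × 0.36 × 0.18 = 0.0047952 M/s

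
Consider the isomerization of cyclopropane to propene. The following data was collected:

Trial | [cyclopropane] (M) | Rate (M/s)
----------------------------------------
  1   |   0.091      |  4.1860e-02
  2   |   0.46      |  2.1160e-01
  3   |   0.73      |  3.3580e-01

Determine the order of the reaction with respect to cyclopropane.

first order (1)

Step 1: Compare trials to find order n where rate₂/rate₁ = ([cyclopropane]₂/[cyclopropane]₁)^n
Step 2: rate₂/rate₁ = 2.1160e-01/4.1860e-02 = 5.055
Step 3: [cyclopropane]₂/[cyclopropane]₁ = 0.46/0.091 = 5.055
Step 4: n = ln(5.055)/ln(5.055) = 1.00 ≈ 1
Step 5: The reaction is first order in cyclopropane.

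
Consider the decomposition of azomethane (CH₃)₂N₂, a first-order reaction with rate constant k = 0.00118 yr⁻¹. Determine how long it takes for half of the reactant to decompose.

587.4 yr

Step 1: For a first-order reaction, t₁/₂ = ln(2)/k
Step 2: t₁/₂ = ln(2)/0.00118
Step 3: t₁/₂ = 0.6931/0.00118 = 587.4 yr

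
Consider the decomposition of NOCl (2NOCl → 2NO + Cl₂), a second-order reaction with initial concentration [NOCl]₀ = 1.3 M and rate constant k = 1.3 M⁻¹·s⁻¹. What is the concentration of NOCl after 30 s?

0.02515 M

Step 1: For a second-order reaction: 1/[NOCl] = 1/[NOCl]₀ + kt
Step 2: 1/[NOCl] = 1/1.3 + 1.3 × 30
Step 3: 1/[NOCl] = 0.7692 + 39 = 39.77
Step 4: [NOCl] = 1/39.77 = 0.02515 M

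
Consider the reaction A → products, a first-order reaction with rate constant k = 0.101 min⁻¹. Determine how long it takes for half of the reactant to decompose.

6.863 min

Step 1: For a first-order reaction, t₁/₂ = ln(2)/k
Step 2: t₁/₂ = ln(2)/0.101
Step 3: t₁/₂ = 0.6931/0.101 = 6.863 min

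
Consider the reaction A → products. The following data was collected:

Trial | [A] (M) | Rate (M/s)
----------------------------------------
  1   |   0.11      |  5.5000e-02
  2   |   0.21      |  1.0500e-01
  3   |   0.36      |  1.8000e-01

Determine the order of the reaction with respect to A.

first order (1)

Step 1: Compare trials to find order n where rate₂/rate₁ = ([A]₂/[A]₁)^n
Step 2: rate₂/rate₁ = 1.0500e-01/5.5000e-02 = 1.909
Step 3: [A]₂/[A]₁ = 0.21/0.11 = 1.909
Step 4: n = ln(1.909)/ln(1.909) = 1.00 ≈ 1
Step 5: The reaction is first order in A.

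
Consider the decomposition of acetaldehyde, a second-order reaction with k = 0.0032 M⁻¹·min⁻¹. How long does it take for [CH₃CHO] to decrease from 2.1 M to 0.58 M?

390 min

Step 1: For second-order: t = (1/[CH₃CHO] - 1/[CH₃CHO]₀)/k
Step 2: t = (1/0.58 - 1/2.1)/0.0032
Step 3: t = (1.724 - 0.4762)/0.0032
Step 4: t = 1.248/0.0032 = 390 min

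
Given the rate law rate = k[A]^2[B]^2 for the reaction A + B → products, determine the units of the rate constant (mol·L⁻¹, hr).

(mol·L⁻¹)⁻³·hr⁻¹

Step 1: Overall order = 2 + 2 = 4.
Step 2: rate has units mol·L⁻¹·hr⁻¹; [A]^2[B]^2 has units (mol·L⁻¹)^4.
Step 3: k = rate/([A]^2[B]^2), so units of k = (mol·L⁻¹)^(1-4)·hr⁻¹ = (mol·L⁻¹)⁻³·hr⁻¹.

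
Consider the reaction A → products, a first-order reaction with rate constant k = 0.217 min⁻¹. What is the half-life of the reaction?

3.194 min

Step 1: For a first-order reaction, t₁/₂ = ln(2)/k
Step 2: t₁/₂ = ln(2)/0.217
Step 3: t₁/₂ = 0.6931/0.217 = 3.194 min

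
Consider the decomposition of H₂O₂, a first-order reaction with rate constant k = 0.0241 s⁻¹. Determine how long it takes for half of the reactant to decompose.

28.76 s

Step 1: For a first-order reaction, t₁/₂ = ln(2)/k
Step 2: t₁/₂ = ln(2)/0.0241
Step 3: t₁/₂ = 0.6931/0.0241 = 28.76 s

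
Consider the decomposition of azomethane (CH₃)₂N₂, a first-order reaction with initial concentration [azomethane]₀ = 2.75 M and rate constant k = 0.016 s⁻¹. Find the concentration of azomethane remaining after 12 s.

2.27 M

Step 1: For a first-order reaction: [azomethane] = [azomethane]₀ × e^(-kt)
Step 2: [azomethane] = 2.75 × e^(-0.016 × 12)
Step 3: [azomethane] = 2.75 × e^(-0.192)
Step 4: [azomethane] = 2.75 × 0.825307 = 2.27 M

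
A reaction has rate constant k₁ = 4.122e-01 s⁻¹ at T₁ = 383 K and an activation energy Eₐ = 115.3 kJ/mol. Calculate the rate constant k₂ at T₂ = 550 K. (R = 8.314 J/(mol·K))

2.454e+04 s⁻¹

Step 1: Use the two-temperature Arrhenius form: ln(k₂/k₁) = -Eₐ/R × (1/T₂ - 1/T₁)
Step 2: Convert Eₐ to J/mol: 115.3 kJ/mol = 115300 J/mol
Step 3: 1/T₂ - 1/T₁ = 1/550 - 1/383 = -7.927842e-04 K⁻¹
Step 4: ln(k₂/k₁) = -115300/8.314 × -7.927842e-04 = 10.99447
Step 5: k₂ = k₁ × exp(10.99447) = 4.122e-01 × 5.95440e+04 = 2.454e+04 s⁻¹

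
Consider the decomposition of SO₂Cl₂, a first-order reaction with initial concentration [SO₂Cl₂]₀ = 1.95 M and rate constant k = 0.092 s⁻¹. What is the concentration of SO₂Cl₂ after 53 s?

0.01487 M

Step 1: For a first-order reaction: [SO₂Cl₂] = [SO₂Cl₂]₀ × e^(-kt)
Step 2: [SO₂Cl₂] = 1.95 × e^(-0.092 × 53)
Step 3: [SO₂Cl₂] = 1.95 × e^(-4.876)
Step 4: [SO₂Cl₂] = 1.95 × 0.00762746 = 0.01487 M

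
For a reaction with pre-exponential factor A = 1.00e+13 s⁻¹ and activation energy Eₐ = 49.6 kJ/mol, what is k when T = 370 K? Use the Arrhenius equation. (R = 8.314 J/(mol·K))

9.94e+05 s⁻¹

Step 1: Use the Arrhenius equation: k = A × exp(-Eₐ/RT)
Step 2: Convert Eₐ to J/mol: 49.6 kJ/mol = 49600 J/mol
Step 3: Calculate the exponent: -Eₐ/(RT) = -49600/(8.314 × 370) = -16.12389
Step 4: k = 1.00e+13 × exp(-16.12389)
Step 5: k = 1.00e+13 × 9.94222e-08 = 9.9422e+05 s⁻¹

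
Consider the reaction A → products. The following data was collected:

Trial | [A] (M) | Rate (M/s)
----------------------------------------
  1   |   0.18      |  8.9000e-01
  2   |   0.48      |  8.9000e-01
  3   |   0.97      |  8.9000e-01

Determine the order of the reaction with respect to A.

zeroth order (0)

Step 1: Compare trials - when concentration changes, rate stays constant.
Step 2: rate₂/rate₁ = 8.9000e-01/8.9000e-01 = 1
Step 3: [A]₂/[A]₁ = 0.48/0.18 = 2.667
Step 4: Since rate ratio ≈ (conc ratio)^0, the reaction is zeroth order.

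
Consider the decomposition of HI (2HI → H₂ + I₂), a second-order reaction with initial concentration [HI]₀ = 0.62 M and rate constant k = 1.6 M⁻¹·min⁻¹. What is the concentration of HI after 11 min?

0.05205 M

Step 1: For a second-order reaction: 1/[HI] = 1/[HI]₀ + kt
Step 2: 1/[HI] = 1/0.62 + 1.6 × 11
Step 3: 1/[HI] = 1.613 + 17.6 = 19.21
Step 4: [HI] = 1/19.21 = 0.05205 M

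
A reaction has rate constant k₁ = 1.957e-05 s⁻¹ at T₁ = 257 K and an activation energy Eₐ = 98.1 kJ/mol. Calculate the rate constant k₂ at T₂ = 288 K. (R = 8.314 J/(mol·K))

2.741e-03 s⁻¹

Step 1: Use the two-temperature Arrhenius form: ln(k₂/k₁) = -Eₐ/R × (1/T₂ - 1/T₁)
Step 2: Convert Eₐ to J/mol: 98.1 kJ/mol = 98100 J/mol
Step 3: 1/T₂ - 1/T₁ = 1/288 - 1/257 = -4.188284e-04 K⁻¹
Step 4: ln(k₂/k₁) = -98100/8.314 × -4.188284e-04 = 4.94191
Step 5: k₂ = k₁ × exp(4.94191) = 1.957e-05 × 1.40037e+02 = 2.741e-03 s⁻¹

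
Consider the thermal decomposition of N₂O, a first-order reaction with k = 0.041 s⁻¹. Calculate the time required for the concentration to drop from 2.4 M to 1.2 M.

16.91 s

Step 1: For first-order: t = ln([N₂O]₀/[N₂O])/k
Step 2: t = ln(2.4/1.2)/0.041
Step 3: t = ln(2)/0.041
Step 4: t = 0.6931/0.041 = 16.91 s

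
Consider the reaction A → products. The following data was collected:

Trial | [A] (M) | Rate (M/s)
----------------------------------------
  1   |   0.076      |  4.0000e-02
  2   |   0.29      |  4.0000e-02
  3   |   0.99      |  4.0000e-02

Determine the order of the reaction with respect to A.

zeroth order (0)

Step 1: Compare trials - when concentration changes, rate stays constant.
Step 2: rate₂/rate₁ = 4.0000e-02/4.0000e-02 = 1
Step 3: [A]₂/[A]₁ = 0.29/0.076 = 3.816
Step 4: Since rate ratio ≈ (conc ratio)^0, the reaction is zeroth order.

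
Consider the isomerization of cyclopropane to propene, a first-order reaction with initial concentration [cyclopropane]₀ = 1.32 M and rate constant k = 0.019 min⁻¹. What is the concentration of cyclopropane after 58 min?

0.4385 M

Step 1: For a first-order reaction: [cyclopropane] = [cyclopropane]₀ × e^(-kt)
Step 2: [cyclopropane] = 1.32 × e^(-0.019 × 58)
Step 3: [cyclopropane] = 1.32 × e^(-1.102)
Step 4: [cyclopropane] = 1.32 × 0.332206 = 0.4385 M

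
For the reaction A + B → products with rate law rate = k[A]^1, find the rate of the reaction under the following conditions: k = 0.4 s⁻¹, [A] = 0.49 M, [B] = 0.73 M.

0.196 M/s

Step 1: The rate law is rate = k[A]^1
Step 2: Note that the rate does not depend on [B] (zero order in B).
Step 3: rate = 0.4 × (0.49)^1 = 0.196 M/s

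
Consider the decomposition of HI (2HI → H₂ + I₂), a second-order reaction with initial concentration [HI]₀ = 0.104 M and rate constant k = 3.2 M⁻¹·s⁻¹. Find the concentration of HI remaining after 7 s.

0.03123 M

Step 1: For a second-order reaction: 1/[HI] = 1/[HI]₀ + kt
Step 2: 1/[HI] = 1/0.104 + 3.2 × 7
Step 3: 1/[HI] = 9.615 + 22.4 = 32.02
Step 4: [HI] = 1/32.02 = 0.03123 M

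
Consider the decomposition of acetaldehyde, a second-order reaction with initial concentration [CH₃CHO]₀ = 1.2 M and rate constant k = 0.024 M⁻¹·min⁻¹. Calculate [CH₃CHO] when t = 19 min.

0.7756 M

Step 1: For a second-order reaction: 1/[CH₃CHO] = 1/[CH₃CHO]₀ + kt
Step 2: 1/[CH₃CHO] = 1/1.2 + 0.024 × 19
Step 3: 1/[CH₃CHO] = 0.8333 + 0.456 = 1.289
Step 4: [CH₃CHO] = 1/1.289 = 0.7756 M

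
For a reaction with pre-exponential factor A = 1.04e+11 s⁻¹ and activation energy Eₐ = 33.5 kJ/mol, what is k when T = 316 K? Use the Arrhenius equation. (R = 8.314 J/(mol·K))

3.02e+05 s⁻¹

Step 1: Use the Arrhenius equation: k = A × exp(-Eₐ/RT)
Step 2: Convert Eₐ to J/mol: 33.5 kJ/mol = 33500 J/mol
Step 3: Calculate the exponent: -Eₐ/(RT) = -33500/(8.314 × 316) = -12.75110
Step 4: k = 1.04e+11 × exp(-12.75110)
Step 5: k = 1.04e+11 × 2.89913e-06 = 3.0151e+05 s⁻¹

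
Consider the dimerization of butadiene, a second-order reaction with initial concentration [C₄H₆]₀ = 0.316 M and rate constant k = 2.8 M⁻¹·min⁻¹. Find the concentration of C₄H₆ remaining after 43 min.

0.008093 M

Step 1: For a second-order reaction: 1/[C₄H₆] = 1/[C₄H₆]₀ + kt
Step 2: 1/[C₄H₆] = 1/0.316 + 2.8 × 43
Step 3: 1/[C₄H₆] = 3.165 + 120.4 = 123.6
Step 4: [C₄H₆] = 1/123.6 = 0.008093 M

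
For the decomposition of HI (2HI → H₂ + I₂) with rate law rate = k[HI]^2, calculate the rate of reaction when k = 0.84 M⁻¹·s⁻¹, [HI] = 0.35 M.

0.1029 M/s

Step 1: Identify the rate law: rate = k[HI]^2
Step 2: Substitute values: rate = 0.84 × (0.35)^2
Step 3: Calculate: rate = 0.84 × 0.1225 = 0.1029 M/s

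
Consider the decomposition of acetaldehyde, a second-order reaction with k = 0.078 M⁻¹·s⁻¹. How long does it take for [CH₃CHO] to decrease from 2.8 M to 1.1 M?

7.076 s

Step 1: For second-order: t = (1/[CH₃CHO] - 1/[CH₃CHO]₀)/k
Step 2: t = (1/1.1 - 1/2.8)/0.078
Step 3: t = (0.9091 - 0.3571)/0.078
Step 4: t = 0.5519/0.078 = 7.076 s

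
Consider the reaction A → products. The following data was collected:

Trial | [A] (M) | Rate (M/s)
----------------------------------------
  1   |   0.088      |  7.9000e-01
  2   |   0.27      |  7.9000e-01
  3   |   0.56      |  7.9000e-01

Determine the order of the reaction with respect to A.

zeroth order (0)

Step 1: Compare trials - when concentration changes, rate stays constant.
Step 2: rate₂/rate₁ = 7.9000e-01/7.9000e-01 = 1
Step 3: [A]₂/[A]₁ = 0.27/0.088 = 3.068
Step 4: Since rate ratio ≈ (conc ratio)^0, the reaction is zeroth order.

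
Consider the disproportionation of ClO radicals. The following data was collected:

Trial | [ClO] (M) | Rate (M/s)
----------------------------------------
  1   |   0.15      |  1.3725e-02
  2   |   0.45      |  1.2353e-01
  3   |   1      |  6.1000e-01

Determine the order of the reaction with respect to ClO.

second order (2)

Step 1: Compare trials to find order n where rate₂/rate₁ = ([ClO]₂/[ClO]₁)^n
Step 2: rate₂/rate₁ = 1.2353e-01/1.3725e-02 = 9
Step 3: [ClO]₂/[ClO]₁ = 0.45/0.15 = 3
Step 4: n = ln(9)/ln(3) = 2.00 ≈ 2
Step 5: The reaction is second order in ClO.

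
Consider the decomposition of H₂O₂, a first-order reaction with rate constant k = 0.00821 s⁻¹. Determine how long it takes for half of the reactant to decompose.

84.43 s

Step 1: For a first-order reaction, t₁/₂ = ln(2)/k
Step 2: t₁/₂ = ln(2)/0.00821
Step 3: t₁/₂ = 0.6931/0.00821 = 84.43 s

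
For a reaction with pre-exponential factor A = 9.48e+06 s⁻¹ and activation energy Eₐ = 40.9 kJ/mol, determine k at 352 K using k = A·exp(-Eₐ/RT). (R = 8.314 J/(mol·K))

8.08e+00 s⁻¹

Step 1: Use the Arrhenius equation: k = A × exp(-Eₐ/RT)
Step 2: Convert Eₐ to J/mol: 40.9 kJ/mol = 40900 J/mol
Step 3: Calculate the exponent: -Eₐ/(RT) = -40900/(8.314 × 352) = -13.97561
Step 4: k = 9.48e+06 × exp(-13.97561)
Step 5: k = 9.48e+06 × 8.52059e-07 = 8.0775e+00 s⁻¹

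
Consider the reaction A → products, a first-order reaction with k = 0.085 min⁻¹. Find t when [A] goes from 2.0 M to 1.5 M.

3.384 min

Step 1: For first-order: t = ln([A]₀/[A])/k
Step 2: t = ln(2.0/1.5)/0.085
Step 3: t = ln(1.333)/0.085
Step 4: t = 0.2877/0.085 = 3.384 min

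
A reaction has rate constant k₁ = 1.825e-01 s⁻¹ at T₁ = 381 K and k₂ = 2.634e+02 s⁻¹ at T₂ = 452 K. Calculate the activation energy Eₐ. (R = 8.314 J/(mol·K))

146.7 kJ/mol

Step 1: Use the two-temperature Arrhenius form: ln(k₂/k₁) = -Eₐ/R × (1/T₂ - 1/T₁)
Step 2: ln(k₂/k₁) = ln(2.634e+02/1.825e-01) = ln(1443.29) = 7.27468
Step 3: 1/T₂ - 1/T₁ = 1/452 - 1/381 = -4.122825e-04 K⁻¹
Step 4: Eₐ = -R × ln(k₂/k₁) / (1/T₂ - 1/T₁) = -8.314 × 7.27468 / -4.122825e-04
Step 5: Eₐ = 1.4670e+05 J/mol = 146.7 kJ/mol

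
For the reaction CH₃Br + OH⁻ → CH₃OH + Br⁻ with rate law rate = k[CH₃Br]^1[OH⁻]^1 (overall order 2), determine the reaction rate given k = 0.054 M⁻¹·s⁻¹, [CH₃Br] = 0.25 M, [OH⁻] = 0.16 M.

0.00216 M/s

Step 1: The rate law is rate = k[CH₃Br]^1[OH⁻]^1, overall order = 1+1 = 2
Step 2: Substitute values: rate = 0.054 × (0.25)^1 × (0.16)^1
Step 3: rate = 0.054 × 0.25 × 0.16 = 0.00216 M/s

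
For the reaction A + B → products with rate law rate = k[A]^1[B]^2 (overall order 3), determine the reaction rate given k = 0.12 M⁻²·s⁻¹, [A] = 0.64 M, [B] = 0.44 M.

0.01487 M/s

Step 1: The rate law is rate = k[A]^1[B]^2, overall order = 1+2 = 3
Step 2: Substitute values: rate = 0.12 × (0.64)^1 × (0.44)^2
Step 3: rate = 0.12 × 0.64 × 0.1936 = 0.0148685 M/s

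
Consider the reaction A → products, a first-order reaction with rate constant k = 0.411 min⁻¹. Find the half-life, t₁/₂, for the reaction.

1.686 min

Step 1: For a first-order reaction, t₁/₂ = ln(2)/k
Step 2: t₁/₂ = ln(2)/0.411
Step 3: t₁/₂ = 0.6931/0.411 = 1.686 min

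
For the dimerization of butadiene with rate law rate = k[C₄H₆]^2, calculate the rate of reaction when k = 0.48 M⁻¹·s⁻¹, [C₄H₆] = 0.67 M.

0.2155 M/s

Step 1: Identify the rate law: rate = k[C₄H₆]^2
Step 2: Substitute values: rate = 0.48 × (0.67)^2
Step 3: Calculate: rate = 0.48 × 0.4489 = 0.215472 M/s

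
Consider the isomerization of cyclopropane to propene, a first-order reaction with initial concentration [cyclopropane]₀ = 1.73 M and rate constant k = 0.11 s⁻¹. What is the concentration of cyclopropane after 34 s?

0.04109 M

Step 1: For a first-order reaction: [cyclopropane] = [cyclopropane]₀ × e^(-kt)
Step 2: [cyclopropane] = 1.73 × e^(-0.11 × 34)
Step 3: [cyclopropane] = 1.73 × e^(-3.74)
Step 4: [cyclopropane] = 1.73 × 0.0237541 = 0.04109 M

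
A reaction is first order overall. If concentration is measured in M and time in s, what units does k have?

s⁻¹

Step 1: For overall order n, rate = k × (concentration)^n.
Step 2: Rate has units M·s⁻¹; concentration term has units M^1.
Step 3: k = rate / (concentration)^n, so units of k = M^(1-1)·s⁻¹ = s⁻¹.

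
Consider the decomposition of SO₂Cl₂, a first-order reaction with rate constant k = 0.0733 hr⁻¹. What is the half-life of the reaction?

9.456 hr

Step 1: For a first-order reaction, t₁/₂ = ln(2)/k
Step 2: t₁/₂ = ln(2)/0.0733
Step 3: t₁/₂ = 0.6931/0.0733 = 9.456 hr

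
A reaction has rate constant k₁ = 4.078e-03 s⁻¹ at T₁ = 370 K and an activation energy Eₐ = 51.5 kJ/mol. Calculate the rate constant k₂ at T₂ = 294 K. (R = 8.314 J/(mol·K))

5.382e-05 s⁻¹

Step 1: Use the two-temperature Arrhenius form: ln(k₂/k₁) = -Eₐ/R × (1/T₂ - 1/T₁)
Step 2: Convert Eₐ to J/mol: 51.5 kJ/mol = 51500 J/mol
Step 3: 1/T₂ - 1/T₁ = 1/294 - 1/370 = 6.986578e-04 K⁻¹
Step 4: ln(k₂/k₁) = -51500/8.314 × 6.986578e-04 = -4.32775
Step 5: k₂ = k₁ × exp(-4.32775) = 4.078e-03 × 1.31972e-02 = 5.382e-05 s⁻¹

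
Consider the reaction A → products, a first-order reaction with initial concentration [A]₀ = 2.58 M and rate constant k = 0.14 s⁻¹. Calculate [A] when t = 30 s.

0.03869 M

Step 1: For a first-order reaction: [A] = [A]₀ × e^(-kt)
Step 2: [A] = 2.58 × e^(-0.14 × 30)
Step 3: [A] = 2.58 × e^(-4.2)
Step 4: [A] = 2.58 × 0.0149956 = 0.03869 M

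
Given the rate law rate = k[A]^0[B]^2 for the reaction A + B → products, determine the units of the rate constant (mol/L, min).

(mol/L)⁻¹·min⁻¹

Step 1: Overall order = 0 + 2 = 2.
Step 2: rate has units mol/L·min⁻¹; [A]^0[B]^2 has units (mol/L)^2.
Step 3: k = rate/([A]^0[B]^2), so units of k = (mol/L)^(1-2)·min⁻¹ = (mol/L)⁻¹·min⁻¹.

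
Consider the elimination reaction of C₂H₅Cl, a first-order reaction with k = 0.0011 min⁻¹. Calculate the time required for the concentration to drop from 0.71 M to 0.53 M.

265.8 min

Step 1: For first-order: t = ln([C₂H₅Cl]₀/[C₂H₅Cl])/k
Step 2: t = ln(0.71/0.53)/0.0011
Step 3: t = ln(1.34)/0.0011
Step 4: t = 0.2924/0.0011 = 265.8 min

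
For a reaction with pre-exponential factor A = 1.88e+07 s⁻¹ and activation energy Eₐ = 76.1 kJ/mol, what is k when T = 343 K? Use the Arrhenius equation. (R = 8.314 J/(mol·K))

4.84e-05 s⁻¹

Step 1: Use the Arrhenius equation: k = A × exp(-Eₐ/RT)
Step 2: Convert Eₐ to J/mol: 76.1 kJ/mol = 76100 J/mol
Step 3: Calculate the exponent: -Eₐ/(RT) = -76100/(8.314 × 343) = -26.68582
Step 4: k = 1.88e+07 × exp(-26.68582)
Step 5: k = 1.88e+07 × 2.57333e-12 = 4.8379e-05 s⁻¹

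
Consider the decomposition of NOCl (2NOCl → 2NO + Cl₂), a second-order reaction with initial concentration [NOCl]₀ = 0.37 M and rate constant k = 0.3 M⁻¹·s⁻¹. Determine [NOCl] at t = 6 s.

0.2221 M

Step 1: For a second-order reaction: 1/[NOCl] = 1/[NOCl]₀ + kt
Step 2: 1/[NOCl] = 1/0.37 + 0.3 × 6
Step 3: 1/[NOCl] = 2.703 + 1.8 = 4.503
Step 4: [NOCl] = 1/4.503 = 0.2221 M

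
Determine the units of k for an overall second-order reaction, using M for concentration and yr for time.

M⁻¹·yr⁻¹

Step 1: For overall order n, rate = k × (concentration)^n.
Step 2: Rate has units M·yr⁻¹; concentration term has units M^2.
Step 3: k = rate / (concentration)^n, so units of k = M^(1-2)·yr⁻¹ = M⁻¹·yr⁻¹.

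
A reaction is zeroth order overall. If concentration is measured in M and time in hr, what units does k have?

M·hr⁻¹

Step 1: For overall order n, rate = k × (concentration)^n.
Step 2: Rate has units M·hr⁻¹; concentration term has units M^0.
Step 3: k = rate / (concentration)^n, so units of k = M^(1-0)·hr⁻¹ = M·hr⁻¹.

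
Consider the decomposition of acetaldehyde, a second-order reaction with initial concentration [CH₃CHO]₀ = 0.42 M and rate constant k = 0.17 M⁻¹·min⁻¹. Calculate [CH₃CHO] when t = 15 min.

0.2028 M

Step 1: For a second-order reaction: 1/[CH₃CHO] = 1/[CH₃CHO]₀ + kt
Step 2: 1/[CH₃CHO] = 1/0.42 + 0.17 × 15
Step 3: 1/[CH₃CHO] = 2.381 + 2.55 = 4.931
Step 4: [CH₃CHO] = 1/4.931 = 0.2028 M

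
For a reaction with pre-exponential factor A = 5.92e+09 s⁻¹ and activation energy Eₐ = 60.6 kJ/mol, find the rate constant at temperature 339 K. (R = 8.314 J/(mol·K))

2.72e+00 s⁻¹

Step 1: Use the Arrhenius equation: k = A × exp(-Eₐ/RT)
Step 2: Convert Eₐ to J/mol: 60.6 kJ/mol = 60600 J/mol
Step 3: Calculate the exponent: -Eₐ/(RT) = -60600/(8.314 × 339) = -21.50121
Step 4: k = 5.92e+09 × exp(-21.50121)
Step 5: k = 5.92e+09 × 4.59349e-10 = 2.7193e+00 s⁻¹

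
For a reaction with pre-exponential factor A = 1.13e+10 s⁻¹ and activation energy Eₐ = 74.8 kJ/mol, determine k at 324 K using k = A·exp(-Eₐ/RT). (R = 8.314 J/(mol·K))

9.85e-03 s⁻¹

Step 1: Use the Arrhenius equation: k = A × exp(-Eₐ/RT)
Step 2: Convert Eₐ to J/mol: 74.8 kJ/mol = 74800 J/mol
Step 3: Calculate the exponent: -Eₐ/(RT) = -74800/(8.314 × 324) = -27.76813
Step 4: k = 1.13e+10 × exp(-27.76813)
Step 5: k = 1.13e+10 × 8.71875e-13 = 9.8522e-03 s⁻¹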